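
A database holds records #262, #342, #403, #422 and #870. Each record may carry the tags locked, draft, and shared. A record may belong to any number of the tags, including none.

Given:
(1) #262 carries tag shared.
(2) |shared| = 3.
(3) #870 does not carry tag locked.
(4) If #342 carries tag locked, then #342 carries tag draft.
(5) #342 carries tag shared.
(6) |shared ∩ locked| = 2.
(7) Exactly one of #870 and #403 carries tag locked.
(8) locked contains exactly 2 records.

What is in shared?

shared = {#262, #342, #403}

From (1): #262 ∈ shared.
From (3): #870 ∉ locked.
From (5): #342 ∈ shared.
(7) (exactly one): #403 ∈ locked.
Suppose #403 ∉ shared: no assignment then satisfies all the clues, so #403 ∈ shared.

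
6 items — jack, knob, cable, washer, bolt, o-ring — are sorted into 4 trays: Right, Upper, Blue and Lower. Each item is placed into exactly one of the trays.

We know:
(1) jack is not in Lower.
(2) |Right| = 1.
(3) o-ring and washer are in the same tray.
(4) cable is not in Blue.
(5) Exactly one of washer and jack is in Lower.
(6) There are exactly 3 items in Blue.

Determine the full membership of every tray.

Right = {cable}; Upper = {}; Blue = {bolt, jack, knob}; Lower = {o-ring, washer}

From (1): jack ∉ Lower.
From (4): cable ∉ Blue.
(5) (exactly one): washer ∈ Lower.
(3): o-ring matches washer: o-ring ∉ Right.
(3): o-ring matches washer: o-ring ∉ Upper.
(3): o-ring matches washer: o-ring ∉ Blue.
(3): o-ring matches washer: o-ring ∈ Lower.
(6): only 3 candidates remain for Blue, so all are in.
(2): only 1 candidates remain for Right, so all are in.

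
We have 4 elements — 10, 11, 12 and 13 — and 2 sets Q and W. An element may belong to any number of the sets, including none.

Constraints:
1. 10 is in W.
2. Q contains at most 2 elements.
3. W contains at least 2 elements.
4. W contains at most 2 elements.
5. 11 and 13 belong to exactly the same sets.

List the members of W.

W = {10, 12}

From (1): 10 ∈ W.
Suppose 11 ∈ W: no assignment then satisfies all the clues, so 11 ∉ W.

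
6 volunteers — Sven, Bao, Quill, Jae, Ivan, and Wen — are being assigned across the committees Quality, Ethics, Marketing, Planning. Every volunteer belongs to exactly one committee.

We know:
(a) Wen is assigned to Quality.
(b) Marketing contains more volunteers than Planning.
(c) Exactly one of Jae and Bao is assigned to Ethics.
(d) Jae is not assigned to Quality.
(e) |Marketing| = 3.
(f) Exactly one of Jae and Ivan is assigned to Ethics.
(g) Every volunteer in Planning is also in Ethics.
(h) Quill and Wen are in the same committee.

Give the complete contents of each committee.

Quality = {Quill, Wen}; Ethics = {Jae}; Marketing = {Bao, Ivan, Sven}; Planning = {}

From (a): Wen ∈ Quality.
From (d): Jae ∉ Quality.
(h): Quill matches Wen: Quill ∈ Quality.
Suppose Sven ∈ Quality: no assignment then satisfies all the clues, so Sven ∉ Quality.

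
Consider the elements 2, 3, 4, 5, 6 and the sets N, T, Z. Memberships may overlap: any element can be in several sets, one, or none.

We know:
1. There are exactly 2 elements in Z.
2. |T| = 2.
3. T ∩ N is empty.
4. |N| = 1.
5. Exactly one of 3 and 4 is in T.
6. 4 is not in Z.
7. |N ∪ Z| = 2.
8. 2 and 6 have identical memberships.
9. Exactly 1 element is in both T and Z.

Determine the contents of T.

T = {4, 5}

From (6): 4 ∉ Z.
Suppose 2 ∈ T: no assignment then satisfies all the clues, so 2 ∉ T.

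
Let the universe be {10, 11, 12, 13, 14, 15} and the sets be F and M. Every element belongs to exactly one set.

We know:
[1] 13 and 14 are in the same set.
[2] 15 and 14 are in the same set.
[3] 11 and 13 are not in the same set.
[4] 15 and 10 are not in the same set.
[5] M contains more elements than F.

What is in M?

M = {12, 13, 14, 15}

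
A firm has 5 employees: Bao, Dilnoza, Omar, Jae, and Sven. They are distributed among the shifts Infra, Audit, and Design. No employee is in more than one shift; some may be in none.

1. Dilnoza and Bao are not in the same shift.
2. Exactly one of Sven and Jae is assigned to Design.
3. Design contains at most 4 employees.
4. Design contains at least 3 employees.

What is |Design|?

3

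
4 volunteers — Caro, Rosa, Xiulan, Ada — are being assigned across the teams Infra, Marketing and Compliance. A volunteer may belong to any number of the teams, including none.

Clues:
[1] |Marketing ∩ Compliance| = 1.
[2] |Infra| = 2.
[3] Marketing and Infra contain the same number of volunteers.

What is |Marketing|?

2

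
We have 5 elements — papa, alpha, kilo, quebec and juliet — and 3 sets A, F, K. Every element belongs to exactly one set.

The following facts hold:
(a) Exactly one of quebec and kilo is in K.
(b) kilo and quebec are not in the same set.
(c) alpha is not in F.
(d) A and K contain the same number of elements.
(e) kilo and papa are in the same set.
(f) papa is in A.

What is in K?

K = {alpha, quebec}

From (c): alpha ∉ F.
From (f): papa ∈ A.
(e): kilo matches papa: kilo ∈ A.
(a) (exactly one): quebec ∈ K.
Suppose alpha ∉ K: no assignment then satisfies all the clues, so alpha ∈ K.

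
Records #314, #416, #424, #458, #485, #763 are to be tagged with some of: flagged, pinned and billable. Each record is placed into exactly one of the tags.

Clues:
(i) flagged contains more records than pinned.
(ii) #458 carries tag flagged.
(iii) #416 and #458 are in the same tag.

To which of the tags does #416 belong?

From (ii): #458 ∈ flagged.
(iii): #416 matches #458: #416 ∈ flagged.

#416: flagged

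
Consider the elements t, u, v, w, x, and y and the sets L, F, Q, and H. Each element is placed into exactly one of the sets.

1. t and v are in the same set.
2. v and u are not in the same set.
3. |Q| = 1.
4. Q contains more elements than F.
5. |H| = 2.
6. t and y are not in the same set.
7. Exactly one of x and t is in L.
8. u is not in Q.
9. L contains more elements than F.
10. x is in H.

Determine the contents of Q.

Q = {y}

From (8): u ∉ Q.
From (10): x ∈ H.
(7) (exactly one): t ∈ L.
(1): v matches t: v ∈ L.
(2): u ∉ L.
(6): y ∉ L.
Suppose w ∈ Q: no assignment then satisfies all the clues, so w ∉ Q.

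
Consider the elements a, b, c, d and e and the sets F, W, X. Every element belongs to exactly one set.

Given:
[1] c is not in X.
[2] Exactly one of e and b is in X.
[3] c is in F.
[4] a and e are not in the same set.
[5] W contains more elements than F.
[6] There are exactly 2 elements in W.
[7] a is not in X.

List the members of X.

X = {d, e}

From (1): c ∉ X.
From (3): c ∈ F.
From (7): a ∉ X.
Suppose b ∈ X: no assignment then satisfies all the clues, so b ∉ X.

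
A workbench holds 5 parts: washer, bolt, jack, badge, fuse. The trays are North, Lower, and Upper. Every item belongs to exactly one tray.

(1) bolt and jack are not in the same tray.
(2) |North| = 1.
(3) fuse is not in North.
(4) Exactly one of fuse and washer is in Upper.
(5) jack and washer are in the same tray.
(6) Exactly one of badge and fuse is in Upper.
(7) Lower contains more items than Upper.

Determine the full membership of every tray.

North = {bolt}; Lower = {badge, jack, washer}; Upper = {fuse}

From (3): fuse ∉ North.
Suppose washer ∈ North: no assignment then satisfies all the clues, so washer ∉ North.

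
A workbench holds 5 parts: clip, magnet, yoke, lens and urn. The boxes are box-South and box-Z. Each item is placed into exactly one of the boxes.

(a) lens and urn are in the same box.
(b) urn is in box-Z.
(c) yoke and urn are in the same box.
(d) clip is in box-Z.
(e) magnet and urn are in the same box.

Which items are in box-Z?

box-Z = {clip, lens, magnet, urn, yoke}

From (b): urn ∈ box-Z.
From (d): clip ∈ box-Z.
(a): lens matches urn: lens ∉ box-South.
(a): lens matches urn: lens ∈ box-Z.
(c): yoke matches urn: yoke ∉ box-South.
(c): yoke matches urn: yoke ∈ box-Z.
(e): magnet matches urn: magnet ∉ box-South.
(e): magnet matches urn: magnet ∈ box-Z.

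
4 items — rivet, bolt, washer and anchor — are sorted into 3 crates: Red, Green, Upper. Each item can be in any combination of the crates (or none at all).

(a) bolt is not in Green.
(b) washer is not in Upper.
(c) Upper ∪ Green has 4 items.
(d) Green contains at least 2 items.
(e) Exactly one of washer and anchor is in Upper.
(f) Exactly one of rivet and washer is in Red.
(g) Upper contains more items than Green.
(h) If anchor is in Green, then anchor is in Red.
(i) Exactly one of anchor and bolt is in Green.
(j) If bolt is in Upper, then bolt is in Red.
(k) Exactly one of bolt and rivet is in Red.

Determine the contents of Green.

From (a): bolt ∉ Green.
From (b): washer ∉ Upper.
(e) (exactly one): anchor ∈ Upper.
(i) (exactly one): anchor ∈ Green.
(h): anchor ∈ Red.
Suppose rivet ∈ Green: no assignment then satisfies all the clues, so rivet ∉ Green.

Green = {anchor, washer}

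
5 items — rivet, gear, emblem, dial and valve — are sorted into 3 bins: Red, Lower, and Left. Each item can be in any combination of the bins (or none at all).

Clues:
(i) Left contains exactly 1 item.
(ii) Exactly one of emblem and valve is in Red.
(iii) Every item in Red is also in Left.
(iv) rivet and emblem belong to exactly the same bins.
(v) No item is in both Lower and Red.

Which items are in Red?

Red = {valve}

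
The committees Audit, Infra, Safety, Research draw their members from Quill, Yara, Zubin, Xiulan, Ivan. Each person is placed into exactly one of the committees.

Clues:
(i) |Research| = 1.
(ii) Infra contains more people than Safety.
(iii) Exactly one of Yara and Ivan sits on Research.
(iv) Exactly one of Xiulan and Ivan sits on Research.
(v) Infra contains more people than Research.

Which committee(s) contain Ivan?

Ivan: Research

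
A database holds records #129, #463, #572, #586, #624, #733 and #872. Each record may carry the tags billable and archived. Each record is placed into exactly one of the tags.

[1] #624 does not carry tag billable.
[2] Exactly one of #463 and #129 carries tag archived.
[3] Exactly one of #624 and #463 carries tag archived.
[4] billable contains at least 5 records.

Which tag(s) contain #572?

From (1): #624 ∉ billable.
Only one tag left: #624 ∈ archived.
(3) (exactly one): #463 ∉ archived.
Only one tag left: #463 ∈ billable.
(2) (exactly one): #129 ∈ archived.
(4): only 5 candidates remain for billable, so all are in.

#572: billable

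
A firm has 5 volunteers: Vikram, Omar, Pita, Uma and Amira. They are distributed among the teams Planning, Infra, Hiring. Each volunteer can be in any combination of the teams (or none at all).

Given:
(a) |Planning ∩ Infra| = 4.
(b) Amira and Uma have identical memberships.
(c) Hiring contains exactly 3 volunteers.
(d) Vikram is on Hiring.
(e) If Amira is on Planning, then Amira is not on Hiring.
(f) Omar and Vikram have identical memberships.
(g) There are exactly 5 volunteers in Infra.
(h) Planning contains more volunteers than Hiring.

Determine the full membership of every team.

Planning = {Amira, Omar, Uma, Vikram}; Infra = {Amira, Omar, Pita, Uma, Vikram}; Hiring = {Omar, Pita, Vikram}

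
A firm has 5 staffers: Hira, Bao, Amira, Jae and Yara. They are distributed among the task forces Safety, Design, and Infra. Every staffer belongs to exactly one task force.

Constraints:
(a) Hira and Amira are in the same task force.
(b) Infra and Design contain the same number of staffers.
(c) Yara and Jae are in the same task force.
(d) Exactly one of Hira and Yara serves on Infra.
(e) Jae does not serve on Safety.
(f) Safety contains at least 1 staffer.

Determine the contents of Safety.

From (e): Jae ∉ Safety.
(c): Yara matches Jae: Yara ∉ Safety.
Suppose Hira ∈ Safety: no assignment then satisfies all the clues, so Hira ∉ Safety.

Safety = {Bao}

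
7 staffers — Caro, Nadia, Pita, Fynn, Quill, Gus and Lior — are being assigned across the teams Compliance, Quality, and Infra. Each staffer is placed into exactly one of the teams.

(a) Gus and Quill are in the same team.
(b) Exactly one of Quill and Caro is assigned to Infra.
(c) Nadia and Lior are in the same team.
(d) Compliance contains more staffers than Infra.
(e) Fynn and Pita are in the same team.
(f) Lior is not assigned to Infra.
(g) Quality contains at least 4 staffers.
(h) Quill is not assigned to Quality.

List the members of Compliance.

From (f): Lior ∉ Infra.
From (h): Quill ∉ Quality.
(a): Gus matches Quill: Gus ∉ Quality.
(c): Nadia matches Lior: Nadia ∉ Infra.
Suppose Caro ∈ Compliance: no assignment then satisfies all the clues, so Caro ∉ Compliance.

Compliance = {Gus, Quill}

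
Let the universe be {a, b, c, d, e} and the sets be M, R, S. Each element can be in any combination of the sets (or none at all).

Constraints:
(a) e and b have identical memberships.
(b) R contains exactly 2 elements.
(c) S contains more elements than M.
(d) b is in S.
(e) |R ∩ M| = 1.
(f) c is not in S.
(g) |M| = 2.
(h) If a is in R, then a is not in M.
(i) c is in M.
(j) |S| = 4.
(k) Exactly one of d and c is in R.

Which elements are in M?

M = {c, d}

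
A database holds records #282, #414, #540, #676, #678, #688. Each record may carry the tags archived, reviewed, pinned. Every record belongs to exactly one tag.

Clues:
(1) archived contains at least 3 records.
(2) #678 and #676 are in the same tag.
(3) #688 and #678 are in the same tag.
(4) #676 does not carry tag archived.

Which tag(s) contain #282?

From (4): #676 ∉ archived.
(2): #678 matches #676: #678 ∉ archived.
(3): #688 matches #678: #688 ∉ archived.
(1): only 3 candidates remain for archived, so all are in.

#282: archived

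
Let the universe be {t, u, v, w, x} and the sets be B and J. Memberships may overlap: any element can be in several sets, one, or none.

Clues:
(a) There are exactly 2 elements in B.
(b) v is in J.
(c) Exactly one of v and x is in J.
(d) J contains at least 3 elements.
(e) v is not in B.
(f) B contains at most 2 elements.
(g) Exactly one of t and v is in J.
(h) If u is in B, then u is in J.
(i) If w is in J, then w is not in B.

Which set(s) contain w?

w: J

From (b): v ∈ J.
From (e): v ∉ B.
(c) (exactly one): x ∉ J.
(g) (exactly one): t ∉ J.
(d): only 3 candidates remain for J, so all are in.
(i): w ∉ B.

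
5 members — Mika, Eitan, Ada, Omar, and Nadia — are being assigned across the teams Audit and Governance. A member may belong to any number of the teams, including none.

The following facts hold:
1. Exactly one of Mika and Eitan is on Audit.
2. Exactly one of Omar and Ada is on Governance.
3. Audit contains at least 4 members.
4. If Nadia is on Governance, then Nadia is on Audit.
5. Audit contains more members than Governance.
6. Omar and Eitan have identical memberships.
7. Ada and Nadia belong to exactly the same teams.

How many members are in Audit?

4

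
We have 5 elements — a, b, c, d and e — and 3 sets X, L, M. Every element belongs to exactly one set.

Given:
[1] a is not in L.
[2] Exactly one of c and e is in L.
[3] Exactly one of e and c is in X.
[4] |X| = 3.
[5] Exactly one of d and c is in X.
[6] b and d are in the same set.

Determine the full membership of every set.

From (1): a ∉ L.
Suppose a ∈ X: no assignment then satisfies all the clues, so a ∉ X.

X = {b, d, e}; L = {c}; M = {a}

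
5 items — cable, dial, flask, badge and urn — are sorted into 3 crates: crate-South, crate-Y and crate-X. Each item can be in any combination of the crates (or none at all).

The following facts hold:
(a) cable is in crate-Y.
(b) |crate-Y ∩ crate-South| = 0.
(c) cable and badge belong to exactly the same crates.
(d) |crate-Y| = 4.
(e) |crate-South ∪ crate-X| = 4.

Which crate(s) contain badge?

badge: crate-X, crate-Y

From (a): cable ∈ crate-Y.
(c): badge matches cable: badge ∈ crate-Y.
Suppose badge ∈ crate-South: no assignment then satisfies all the clues, so badge ∉ crate-South.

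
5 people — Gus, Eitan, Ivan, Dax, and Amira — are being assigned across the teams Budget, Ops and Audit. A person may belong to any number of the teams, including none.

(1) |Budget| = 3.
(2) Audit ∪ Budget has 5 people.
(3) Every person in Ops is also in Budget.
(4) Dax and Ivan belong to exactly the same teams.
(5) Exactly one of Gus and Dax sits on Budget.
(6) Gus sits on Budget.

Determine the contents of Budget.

Budget = {Amira, Eitan, Gus}

From (6): Gus ∈ Budget.
(5) (exactly one): Dax ∉ Budget.
(3) contrapositive: Dax ∉ Ops.
(4): Ivan matches Dax: Ivan ∉ Budget.
(4): Ivan matches Dax: Ivan ∉ Ops.
(1): only 3 candidates remain for Budget, so all are in.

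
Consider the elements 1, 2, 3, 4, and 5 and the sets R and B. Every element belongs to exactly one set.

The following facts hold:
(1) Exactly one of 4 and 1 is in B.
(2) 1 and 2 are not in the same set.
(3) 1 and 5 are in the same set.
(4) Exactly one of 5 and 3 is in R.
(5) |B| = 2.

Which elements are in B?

B = {1, 5}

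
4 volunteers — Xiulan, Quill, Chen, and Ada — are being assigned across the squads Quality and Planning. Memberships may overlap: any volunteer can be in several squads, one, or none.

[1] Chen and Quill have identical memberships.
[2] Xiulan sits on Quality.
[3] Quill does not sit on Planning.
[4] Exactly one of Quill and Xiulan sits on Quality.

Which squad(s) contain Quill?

From (2): Xiulan ∈ Quality.
From (3): Quill ∉ Planning.
(1): Chen matches Quill: Chen ∉ Planning.
(4) (exactly one): Quill ∉ Quality.
(1): Chen matches Quill: Chen ∉ Quality.

Quill: none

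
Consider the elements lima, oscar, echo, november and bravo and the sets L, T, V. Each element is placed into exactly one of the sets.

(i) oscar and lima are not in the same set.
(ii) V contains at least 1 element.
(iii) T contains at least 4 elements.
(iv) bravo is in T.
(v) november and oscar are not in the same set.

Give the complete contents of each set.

L = {}; T = {bravo, echo, lima, november}; V = {oscar}

From (iv): bravo ∈ T.
Suppose lima ∈ L: no assignment then satisfies all the clues, so lima ∉ L.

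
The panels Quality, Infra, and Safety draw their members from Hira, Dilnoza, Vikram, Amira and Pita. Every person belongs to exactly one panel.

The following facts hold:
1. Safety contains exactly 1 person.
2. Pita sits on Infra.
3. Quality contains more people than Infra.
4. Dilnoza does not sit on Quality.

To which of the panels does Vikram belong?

Vikram: Quality

From (2): Pita ∈ Infra.
From (4): Dilnoza ∉ Quality.
Suppose Vikram ∉ Quality: no assignment then satisfies all the clues, so Vikram ∈ Quality.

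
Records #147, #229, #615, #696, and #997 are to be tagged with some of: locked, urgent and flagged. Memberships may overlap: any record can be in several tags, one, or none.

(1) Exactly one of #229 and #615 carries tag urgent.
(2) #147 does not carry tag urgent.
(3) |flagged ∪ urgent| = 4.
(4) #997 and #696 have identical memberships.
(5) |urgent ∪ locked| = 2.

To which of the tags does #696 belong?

#696: flagged

From (2): #147 ∉ urgent.
Suppose #696 ∈ locked: no assignment then satisfies all the clues, so #696 ∉ locked.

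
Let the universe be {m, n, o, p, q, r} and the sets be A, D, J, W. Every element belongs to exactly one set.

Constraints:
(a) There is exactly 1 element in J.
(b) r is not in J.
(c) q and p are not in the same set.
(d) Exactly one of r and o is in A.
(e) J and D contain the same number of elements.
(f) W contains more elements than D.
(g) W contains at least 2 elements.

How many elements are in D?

1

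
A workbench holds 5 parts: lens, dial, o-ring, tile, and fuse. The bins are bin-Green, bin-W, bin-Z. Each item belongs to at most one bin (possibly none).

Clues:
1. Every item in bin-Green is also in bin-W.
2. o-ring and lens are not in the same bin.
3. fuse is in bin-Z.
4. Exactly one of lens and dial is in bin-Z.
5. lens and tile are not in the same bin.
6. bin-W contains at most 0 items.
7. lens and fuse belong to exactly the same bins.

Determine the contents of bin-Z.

bin-Z = {fuse, lens}

From (3): fuse ∈ bin-Z.
(6): bin-W already has 0, so the rest are out.
(7): lens matches fuse: lens ∉ bin-Green.
(7): lens matches fuse: lens ∈ bin-Z.
(1) contrapositive: dial ∉ bin-Green.
(1) contrapositive: o-ring ∉ bin-Green.
(1) contrapositive: tile ∉ bin-Green.
(2): o-ring ∉ bin-Z.
(4) (exactly one): dial ∉ bin-Z.
(5): tile ∉ bin-Z.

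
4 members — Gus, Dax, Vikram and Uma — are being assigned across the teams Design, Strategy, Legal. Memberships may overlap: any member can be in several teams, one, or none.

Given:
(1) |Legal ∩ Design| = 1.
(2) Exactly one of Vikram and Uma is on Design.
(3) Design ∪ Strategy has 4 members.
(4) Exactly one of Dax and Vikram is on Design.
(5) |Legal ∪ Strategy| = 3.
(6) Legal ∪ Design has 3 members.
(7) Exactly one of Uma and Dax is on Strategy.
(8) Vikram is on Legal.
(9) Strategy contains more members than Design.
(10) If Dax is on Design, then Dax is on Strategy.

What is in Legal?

Legal = {Dax, Vikram}

From (8): Vikram ∈ Legal.
Suppose Gus ∈ Legal: no assignment then satisfies all the clues, so Gus ∉ Legal.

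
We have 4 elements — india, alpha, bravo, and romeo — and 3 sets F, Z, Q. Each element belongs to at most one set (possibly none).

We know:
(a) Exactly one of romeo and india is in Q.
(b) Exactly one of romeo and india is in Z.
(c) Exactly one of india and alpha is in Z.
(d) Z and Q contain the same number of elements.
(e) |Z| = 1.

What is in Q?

Q = {romeo}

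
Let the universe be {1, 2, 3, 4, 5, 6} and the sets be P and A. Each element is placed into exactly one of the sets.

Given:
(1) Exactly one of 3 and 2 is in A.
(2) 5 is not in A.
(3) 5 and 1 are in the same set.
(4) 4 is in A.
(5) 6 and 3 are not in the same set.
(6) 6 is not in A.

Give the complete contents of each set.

P = {1, 2, 5, 6}; A = {3, 4}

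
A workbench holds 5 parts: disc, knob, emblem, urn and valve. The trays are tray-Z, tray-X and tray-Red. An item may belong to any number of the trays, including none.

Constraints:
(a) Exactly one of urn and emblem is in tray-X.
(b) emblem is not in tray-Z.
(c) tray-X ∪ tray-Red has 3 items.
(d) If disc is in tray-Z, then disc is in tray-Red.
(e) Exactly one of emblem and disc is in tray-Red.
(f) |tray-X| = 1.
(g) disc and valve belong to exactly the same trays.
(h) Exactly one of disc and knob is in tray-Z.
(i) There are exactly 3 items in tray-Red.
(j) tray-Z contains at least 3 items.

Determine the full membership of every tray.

tray-Z = {disc, urn, valve}; tray-X = {urn}; tray-Red = {disc, urn, valve}

From (b): emblem ∉ tray-Z.
Suppose disc ∉ tray-Z: no assignment then satisfies all the clues, so disc ∈ tray-Z.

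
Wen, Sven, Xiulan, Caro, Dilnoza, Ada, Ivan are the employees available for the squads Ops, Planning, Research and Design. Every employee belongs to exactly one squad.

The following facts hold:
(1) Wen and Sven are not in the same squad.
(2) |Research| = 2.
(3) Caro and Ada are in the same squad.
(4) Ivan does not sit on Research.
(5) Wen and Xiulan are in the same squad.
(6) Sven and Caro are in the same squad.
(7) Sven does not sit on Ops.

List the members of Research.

Research = {Wen, Xiulan}

From (4): Ivan ∉ Research.
From (7): Sven ∉ Ops.
(6): Caro matches Sven: Caro ∉ Ops.
(3): Ada matches Caro: Ada ∉ Ops.
Suppose Wen ∉ Research: no assignment then satisfies all the clues, so Wen ∈ Research.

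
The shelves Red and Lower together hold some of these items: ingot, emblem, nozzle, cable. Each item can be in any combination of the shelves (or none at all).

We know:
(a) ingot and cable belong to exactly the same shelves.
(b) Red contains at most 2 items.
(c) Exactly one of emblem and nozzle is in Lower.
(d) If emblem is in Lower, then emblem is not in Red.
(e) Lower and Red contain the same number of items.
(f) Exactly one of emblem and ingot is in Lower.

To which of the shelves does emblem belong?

emblem: Lower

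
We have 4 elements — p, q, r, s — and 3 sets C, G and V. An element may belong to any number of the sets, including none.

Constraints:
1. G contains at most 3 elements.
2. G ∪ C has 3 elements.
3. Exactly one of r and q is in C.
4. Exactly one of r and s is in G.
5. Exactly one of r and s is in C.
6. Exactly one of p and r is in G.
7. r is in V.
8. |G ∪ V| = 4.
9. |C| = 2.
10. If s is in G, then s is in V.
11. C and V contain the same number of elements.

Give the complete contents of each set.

From (7): r ∈ V.
Suppose p ∈ C: no assignment then satisfies all the clues, so p ∉ C.

C = {q, s}; G = {p, q, s}; V = {r, s}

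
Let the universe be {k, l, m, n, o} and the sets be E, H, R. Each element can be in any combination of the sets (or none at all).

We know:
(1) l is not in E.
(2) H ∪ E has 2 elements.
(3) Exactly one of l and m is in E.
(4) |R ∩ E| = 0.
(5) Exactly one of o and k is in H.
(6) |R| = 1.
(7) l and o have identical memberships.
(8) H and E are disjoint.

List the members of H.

H = {k}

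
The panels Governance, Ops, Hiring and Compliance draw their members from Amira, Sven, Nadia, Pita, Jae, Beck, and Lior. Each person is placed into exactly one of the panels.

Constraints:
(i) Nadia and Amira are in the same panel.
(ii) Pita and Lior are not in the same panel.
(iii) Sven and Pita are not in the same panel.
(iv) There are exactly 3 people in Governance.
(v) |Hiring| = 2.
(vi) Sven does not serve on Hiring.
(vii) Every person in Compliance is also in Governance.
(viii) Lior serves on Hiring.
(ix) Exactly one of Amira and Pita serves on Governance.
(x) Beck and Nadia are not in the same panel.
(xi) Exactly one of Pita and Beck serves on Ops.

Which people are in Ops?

From (vi): Sven ∉ Hiring.
From (viii): Lior ∈ Hiring.
(ii): Pita ∉ Hiring.
Suppose Amira ∈ Ops: no assignment then satisfies all the clues, so Amira ∉ Ops.

Ops = {Jae, Pita}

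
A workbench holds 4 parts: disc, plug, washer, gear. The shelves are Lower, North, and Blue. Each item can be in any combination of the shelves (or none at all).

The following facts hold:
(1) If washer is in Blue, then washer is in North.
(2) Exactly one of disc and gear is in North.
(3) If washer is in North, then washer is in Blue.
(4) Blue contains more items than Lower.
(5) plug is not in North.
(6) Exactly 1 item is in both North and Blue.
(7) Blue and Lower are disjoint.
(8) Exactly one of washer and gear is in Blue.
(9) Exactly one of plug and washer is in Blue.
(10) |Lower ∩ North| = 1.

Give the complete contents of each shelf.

Lower = {gear}; North = {gear, washer}; Blue = {disc, washer}

From (5): plug ∉ North.
Suppose disc ∈ Lower: no assignment then satisfies all the clues, so disc ∉ Lower.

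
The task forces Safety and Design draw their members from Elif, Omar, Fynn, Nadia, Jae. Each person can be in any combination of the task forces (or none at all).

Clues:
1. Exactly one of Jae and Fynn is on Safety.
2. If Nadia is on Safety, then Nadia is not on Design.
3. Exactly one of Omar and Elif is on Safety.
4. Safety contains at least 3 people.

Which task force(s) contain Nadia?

Nadia: Safety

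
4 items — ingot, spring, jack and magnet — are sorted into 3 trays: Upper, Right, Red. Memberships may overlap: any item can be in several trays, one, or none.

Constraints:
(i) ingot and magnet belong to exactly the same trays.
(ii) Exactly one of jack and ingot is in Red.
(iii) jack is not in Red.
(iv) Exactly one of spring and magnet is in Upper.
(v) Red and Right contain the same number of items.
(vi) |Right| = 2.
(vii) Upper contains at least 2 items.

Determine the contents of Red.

From (iii): jack ∉ Red.
(ii) (exactly one): ingot ∈ Red.
(i): magnet matches ingot: magnet ∈ Red.
Suppose spring ∈ Red: no assignment then satisfies all the clues, so spring ∉ Red.

Red = {ingot, magnet}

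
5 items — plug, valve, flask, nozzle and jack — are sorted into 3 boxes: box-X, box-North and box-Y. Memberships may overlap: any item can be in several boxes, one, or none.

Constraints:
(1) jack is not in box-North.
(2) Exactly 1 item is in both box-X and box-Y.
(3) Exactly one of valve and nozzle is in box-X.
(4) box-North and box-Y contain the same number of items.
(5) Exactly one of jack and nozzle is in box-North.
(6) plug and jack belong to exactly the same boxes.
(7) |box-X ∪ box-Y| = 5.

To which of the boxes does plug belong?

From (1): jack ∉ box-North.
(5) (exactly one): nozzle ∈ box-North.
(6): plug matches jack: plug ∉ box-North.
Suppose plug ∉ box-X: no assignment then satisfies all the clues, so plug ∈ box-X.

plug: box-X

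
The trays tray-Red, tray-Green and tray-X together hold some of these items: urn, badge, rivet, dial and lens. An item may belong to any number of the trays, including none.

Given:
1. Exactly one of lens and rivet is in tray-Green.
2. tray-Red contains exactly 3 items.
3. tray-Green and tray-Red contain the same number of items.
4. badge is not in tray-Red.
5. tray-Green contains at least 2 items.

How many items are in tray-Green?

3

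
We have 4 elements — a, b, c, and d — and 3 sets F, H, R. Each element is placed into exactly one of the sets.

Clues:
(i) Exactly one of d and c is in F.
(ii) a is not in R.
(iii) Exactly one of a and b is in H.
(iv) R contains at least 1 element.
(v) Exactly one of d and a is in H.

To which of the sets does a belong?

a: H

From (ii): a ∉ R.
Suppose a ∈ F: no assignment then satisfies all the clues, so a ∉ F.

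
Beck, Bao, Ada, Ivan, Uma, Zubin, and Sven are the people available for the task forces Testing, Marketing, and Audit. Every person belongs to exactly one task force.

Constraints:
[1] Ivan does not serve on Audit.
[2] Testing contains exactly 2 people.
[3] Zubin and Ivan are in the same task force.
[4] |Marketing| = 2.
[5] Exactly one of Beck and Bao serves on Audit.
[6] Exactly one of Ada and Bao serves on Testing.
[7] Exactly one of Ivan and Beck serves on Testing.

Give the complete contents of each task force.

Testing = {Ada, Beck}; Marketing = {Ivan, Zubin}; Audit = {Bao, Sven, Uma}

From (1): Ivan ∉ Audit.
(3): Zubin matches Ivan: Zubin ∉ Audit.
Suppose Beck ∉ Testing: no assignment then satisfies all the clues, so Beck ∈ Testing.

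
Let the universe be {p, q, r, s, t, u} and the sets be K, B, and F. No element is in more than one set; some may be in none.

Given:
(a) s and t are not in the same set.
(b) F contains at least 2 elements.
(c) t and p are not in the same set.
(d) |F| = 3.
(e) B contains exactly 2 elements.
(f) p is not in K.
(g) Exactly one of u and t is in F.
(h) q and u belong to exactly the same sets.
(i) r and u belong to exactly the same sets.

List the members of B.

B = {p, s}

From (f): p ∉ K.
Suppose p ∉ B: no assignment then satisfies all the clues, so p ∈ B.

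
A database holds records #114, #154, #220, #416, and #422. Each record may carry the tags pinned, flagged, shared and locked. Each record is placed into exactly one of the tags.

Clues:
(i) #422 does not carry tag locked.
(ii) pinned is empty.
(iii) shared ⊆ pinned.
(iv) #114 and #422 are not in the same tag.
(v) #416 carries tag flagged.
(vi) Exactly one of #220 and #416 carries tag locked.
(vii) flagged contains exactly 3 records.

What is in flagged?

flagged = {#154, #416, #422}

From (i): #422 ∉ locked.
From (v): #416 ∈ flagged.
(ii): pinned already has 0, so the rest are out.
(iii) contrapositive: #114 ∉ shared.
(iii) contrapositive: #154 ∉ shared.
(iii) contrapositive: #220 ∉ shared.
(iii) contrapositive: #422 ∉ shared.
(vi) (exactly one): #220 ∈ locked.
Only one tag left: #422 ∈ flagged.
(iv): #114 ∉ flagged.
(vii): only 3 candidates remain for flagged, so all are in.
Only one tag left: #114 ∈ locked.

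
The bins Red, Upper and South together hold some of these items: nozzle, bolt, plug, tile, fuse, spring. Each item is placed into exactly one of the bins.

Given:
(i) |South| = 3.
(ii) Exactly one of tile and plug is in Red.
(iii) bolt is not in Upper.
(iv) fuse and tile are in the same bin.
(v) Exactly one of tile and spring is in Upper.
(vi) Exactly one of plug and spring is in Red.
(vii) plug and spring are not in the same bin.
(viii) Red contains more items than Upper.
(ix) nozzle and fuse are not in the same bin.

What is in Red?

Red = {nozzle, plug}

From (iii): bolt ∉ Upper.
Suppose nozzle ∉ Red: no assignment then satisfies all the clues, so nozzle ∈ Red.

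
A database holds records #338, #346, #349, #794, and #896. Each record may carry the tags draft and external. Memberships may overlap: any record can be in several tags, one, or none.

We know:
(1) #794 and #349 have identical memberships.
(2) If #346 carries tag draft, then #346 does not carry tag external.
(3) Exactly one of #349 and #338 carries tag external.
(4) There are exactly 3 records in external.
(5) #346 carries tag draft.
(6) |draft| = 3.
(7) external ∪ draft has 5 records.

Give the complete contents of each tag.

From (5): #346 ∈ draft.
(2): #346 ∉ external.
Suppose #338 ∉ draft: no assignment then satisfies all the clues, so #338 ∈ draft.

draft = {#338, #346, #896}; external = {#349, #794, #896}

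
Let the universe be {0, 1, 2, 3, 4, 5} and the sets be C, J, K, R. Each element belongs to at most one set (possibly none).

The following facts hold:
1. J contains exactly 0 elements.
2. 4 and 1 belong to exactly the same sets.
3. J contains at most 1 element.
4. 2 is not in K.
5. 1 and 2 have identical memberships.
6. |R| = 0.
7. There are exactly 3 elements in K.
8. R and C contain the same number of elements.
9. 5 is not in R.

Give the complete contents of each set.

From (4): 2 ∉ K.
From (9): 5 ∉ R.
(1): J already has 0, so the rest are out.
(5): 1 matches 2: 1 ∉ K.
(6): R already has 0, so the rest are out.
(2): 4 matches 1: 4 ∉ K.
(7): only 3 candidates remain for K, so all are in.
Suppose 1 ∈ C: no assignment then satisfies all the clues, so 1 ∉ C.

C = {}; J = {}; K = {0, 3, 5}; R = {}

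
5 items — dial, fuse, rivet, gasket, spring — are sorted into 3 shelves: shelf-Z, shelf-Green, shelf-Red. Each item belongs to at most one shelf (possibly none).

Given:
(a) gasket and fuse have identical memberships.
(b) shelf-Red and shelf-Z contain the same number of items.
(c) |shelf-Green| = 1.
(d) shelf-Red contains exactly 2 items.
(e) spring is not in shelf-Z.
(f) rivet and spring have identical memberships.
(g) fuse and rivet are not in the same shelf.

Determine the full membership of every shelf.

shelf-Z = {fuse, gasket}; shelf-Green = {dial}; shelf-Red = {rivet, spring}

From (e): spring ∉ shelf-Z.
(f): rivet matches spring: rivet ∉ shelf-Z.
Suppose dial ∈ shelf-Z: no assignment then satisfies all the clues, so dial ∉ shelf-Z.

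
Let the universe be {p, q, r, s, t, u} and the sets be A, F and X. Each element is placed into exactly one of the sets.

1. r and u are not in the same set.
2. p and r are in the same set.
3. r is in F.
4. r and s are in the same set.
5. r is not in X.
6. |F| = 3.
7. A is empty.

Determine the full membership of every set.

A = {}; F = {p, r, s}; X = {q, t, u}

From (3): r ∈ F.
(1): u ∉ F.
(2): p matches r: p ∉ A.
(2): p matches r: p ∈ F.
(4): s matches r: s ∉ A.
(4): s matches r: s ∈ F.
(6): F already has 3, so the rest are out.
(7): A already has 0, so the rest are out.
Only one set left: q ∈ X.
Only one set left: t ∈ X.
Only one set left: u ∈ X.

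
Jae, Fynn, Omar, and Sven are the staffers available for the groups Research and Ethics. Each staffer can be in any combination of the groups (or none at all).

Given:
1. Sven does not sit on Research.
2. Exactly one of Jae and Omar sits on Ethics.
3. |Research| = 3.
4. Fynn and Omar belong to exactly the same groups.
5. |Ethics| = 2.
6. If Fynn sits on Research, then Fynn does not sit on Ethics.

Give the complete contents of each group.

From (1): Sven ∉ Research.
(3): only 3 candidates remain for Research, so all are in.
(6): Fynn ∉ Ethics.
(4): Omar matches Fynn: Omar ∉ Ethics.
(5): only 2 candidates remain for Ethics, so all are in.

Research = {Fynn, Jae, Omar}; Ethics = {Jae, Sven}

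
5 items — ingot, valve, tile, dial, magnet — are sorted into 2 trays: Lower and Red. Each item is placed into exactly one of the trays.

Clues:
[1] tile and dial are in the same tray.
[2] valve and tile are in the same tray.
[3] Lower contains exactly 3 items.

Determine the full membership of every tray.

Lower = {dial, tile, valve}; Red = {ingot, magnet}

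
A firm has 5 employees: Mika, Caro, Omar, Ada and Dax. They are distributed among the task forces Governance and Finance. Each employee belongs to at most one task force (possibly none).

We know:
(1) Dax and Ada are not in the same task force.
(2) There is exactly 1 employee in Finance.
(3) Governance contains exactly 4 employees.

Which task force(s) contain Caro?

Caro: Governance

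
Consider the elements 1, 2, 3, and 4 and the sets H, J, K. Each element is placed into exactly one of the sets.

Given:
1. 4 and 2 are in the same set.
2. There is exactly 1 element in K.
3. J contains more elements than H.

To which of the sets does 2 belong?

2: J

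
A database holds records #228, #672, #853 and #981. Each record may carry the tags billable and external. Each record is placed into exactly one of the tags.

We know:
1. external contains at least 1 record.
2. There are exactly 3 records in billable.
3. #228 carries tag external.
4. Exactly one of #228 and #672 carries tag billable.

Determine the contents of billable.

billable = {#672, #853, #981}

From (3): #228 ∈ external.
(2): only 3 candidates remain for billable, so all are in.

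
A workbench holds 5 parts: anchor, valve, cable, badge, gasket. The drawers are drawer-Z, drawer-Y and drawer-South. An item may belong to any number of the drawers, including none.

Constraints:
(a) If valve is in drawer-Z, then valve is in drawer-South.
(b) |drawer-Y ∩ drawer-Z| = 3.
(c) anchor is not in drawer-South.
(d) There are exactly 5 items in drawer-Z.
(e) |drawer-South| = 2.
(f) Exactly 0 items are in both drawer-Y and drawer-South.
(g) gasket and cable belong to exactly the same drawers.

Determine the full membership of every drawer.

drawer-Z = {anchor, badge, cable, gasket, valve}; drawer-Y = {anchor, cable, gasket}; drawer-South = {badge, valve}

From (c): anchor ∉ drawer-South.
(d): only 5 candidates remain for drawer-Z, so all are in.
(a): valve ∈ drawer-South.
Suppose anchor ∉ drawer-Y: no assignment then satisfies all the clues, so anchor ∈ drawer-Y.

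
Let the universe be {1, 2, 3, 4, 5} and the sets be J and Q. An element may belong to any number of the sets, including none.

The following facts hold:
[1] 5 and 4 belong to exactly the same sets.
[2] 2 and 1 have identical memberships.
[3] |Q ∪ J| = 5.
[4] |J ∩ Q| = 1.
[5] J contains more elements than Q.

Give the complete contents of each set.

J = {1, 2, 3, 4, 5}; Q = {3}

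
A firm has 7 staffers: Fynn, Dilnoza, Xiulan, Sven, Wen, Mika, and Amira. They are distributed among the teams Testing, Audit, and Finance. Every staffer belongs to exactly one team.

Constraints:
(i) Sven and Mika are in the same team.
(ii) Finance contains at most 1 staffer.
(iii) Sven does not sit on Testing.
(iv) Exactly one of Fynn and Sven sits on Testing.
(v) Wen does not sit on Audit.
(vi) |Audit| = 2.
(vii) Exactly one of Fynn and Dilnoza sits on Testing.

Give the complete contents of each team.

Testing = {Amira, Fynn, Wen, Xiulan}; Audit = {Mika, Sven}; Finance = {Dilnoza}

From (iii): Sven ∉ Testing.
From (v): Wen ∉ Audit.
(i): Mika matches Sven: Mika ∉ Testing.
(iv) (exactly one): Fynn ∈ Testing.
(vii) (exactly one): Dilnoza ∉ Testing.
Suppose Dilnoza ∈ Audit: no assignment then satisfies all the clues, so Dilnoza ∉ Audit.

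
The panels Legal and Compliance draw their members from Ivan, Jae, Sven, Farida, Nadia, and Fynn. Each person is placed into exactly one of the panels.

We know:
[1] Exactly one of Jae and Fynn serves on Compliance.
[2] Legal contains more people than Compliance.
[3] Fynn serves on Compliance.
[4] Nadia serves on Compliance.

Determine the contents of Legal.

Legal = {Farida, Ivan, Jae, Sven}

From (3): Fynn ∈ Compliance.
From (4): Nadia ∈ Compliance.
(1) (exactly one): Jae ∉ Compliance.
Only one panel left: Jae ∈ Legal.
Suppose Ivan ∉ Legal: no assignment then satisfies all the clues, so Ivan ∈ Legal.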